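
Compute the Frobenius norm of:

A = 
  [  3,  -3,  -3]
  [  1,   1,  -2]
||A||_F = 5.745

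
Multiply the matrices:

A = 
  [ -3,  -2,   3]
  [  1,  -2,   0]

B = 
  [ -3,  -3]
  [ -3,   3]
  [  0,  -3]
A is 2×3 and B is 3×2, so AB is 2×2. Each entry is (row of A)·(column of B):
AB[1,1] = (-3)(-3) + (-2)(-3) + (3)(0) = 15
AB[1,2] = (-3)(-3) + (-2)(3) + (3)(-3) = -6
AB[2,1] = (1)(-3) + (-2)(-3) + (0)(0) = 3
AB[2,2] = (1)(-3) + (-2)(3) + (0)(-3) = -9

AB = 
  [ 15,  -6]
  [  3,  -9]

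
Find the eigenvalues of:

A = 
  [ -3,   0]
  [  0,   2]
tr(A) = -1, det(A) = -6
Characteristic polynomial: λ² - tr(A)λ + det(A) = λ² + λ - 6
λ² + λ - 6 = (λ + 3)(λ - 2)

λ = 2, -3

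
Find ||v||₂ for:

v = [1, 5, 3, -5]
7.746

||v||₂ = √((1)² + (5)² + (3)² + (-5)²) = √60 = 7.746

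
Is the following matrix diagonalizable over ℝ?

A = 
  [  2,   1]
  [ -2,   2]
No

tr(A) = 4, det(A) = 6
Characteristic polynomial: λ² - tr(A)λ + det(A) = λ² - 4λ + 6
λ² - 4λ + 6 = 0  ⇒  λ = (4 ± √((-4)² - 4·(6)))/2 = (4 ± √(-8))/2
  = 2 + i√2,  2 - i√2
Eigenvalues: 2 + i√2, 2 - i√2  (≈ 2 + 1.414i, 2 - 1.414i)
Has complex eigenvalues (not diagonalizable over ℝ).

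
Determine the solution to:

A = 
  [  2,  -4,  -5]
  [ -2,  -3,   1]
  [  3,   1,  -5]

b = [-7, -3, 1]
Row reduce the augmented matrix [A|b]:
R2 → R2 + (1)·R1
R3 → R3 - (3/2)·R1
R3 → R3 + (1)·R2
REF = 
  [   2,   -4,   -5,   -7]
  [   0,   -7,   -4,  -10]
  [   0,    0, -3/2,  3/2]

Back-substitution:
x₃ = (3/2) / (-3/2) = -1
x₂ = (-10 - (-4)(-1)) / (-7) = 2
x₁ = (-7 - (-4)(2) - (-5)(-1)) / 2 = -2

x = [-2, 2, -1]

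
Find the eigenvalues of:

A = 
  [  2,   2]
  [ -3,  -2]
λ = i√2, -i√2  (≈ 0 + 1.414i, 0 - 1.414i)

tr(A) = 0, det(A) = 2
Characteristic polynomial: λ² - tr(A)λ + det(A) = λ² + 2
λ² + 2 = 0  ⇒  λ = (0 ± √((0)² - 4·(2)))/2 = (0 ± √(-8))/2
  = i√2,  -i√2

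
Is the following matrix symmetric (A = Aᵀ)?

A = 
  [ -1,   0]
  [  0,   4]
Yes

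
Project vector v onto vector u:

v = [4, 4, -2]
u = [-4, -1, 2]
proj_u(v) = [32/7, 8/7, -16/7]

v·u = (4)(-4) + (4)(-1) + (-2)(2) = -24
u·u = (-4)² + (-1)² + (2)² = 21
proj_u(v) = (v·u / u·u) × u = (-24/21) × u = (-8/7) × u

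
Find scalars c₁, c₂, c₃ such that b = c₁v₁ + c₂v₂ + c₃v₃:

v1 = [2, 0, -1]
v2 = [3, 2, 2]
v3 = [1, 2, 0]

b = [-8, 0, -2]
c1 = -2, c2 = -2, c3 = 2

b = -2·v1 + -2·v2 + 2·v3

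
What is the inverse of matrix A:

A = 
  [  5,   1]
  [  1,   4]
det(A) = (5)(4) - (1)(1) = 19
For a 2×2 matrix, A⁻¹ = (1/det(A)) · [[d, -b], [-c, a]]
    = (1/19) · [[4, -1], [-1, 5]]

A⁻¹ = 
  [ 4/19, -1/19]
  [-1/19,  5/19]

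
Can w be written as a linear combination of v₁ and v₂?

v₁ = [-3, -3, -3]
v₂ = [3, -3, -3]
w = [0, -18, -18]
Yes

Form the augmented matrix and row-reduce:
[v₁|v₂|w] = 
  [ -3,   3,   0]
  [ -3,  -3, -18]
  [ -3,  -3, -18]
R2 → R2 - (1)·R1
R3 → R3 - (1)·R1
R3 → R3 - (1)·R2
REF = 
  [ -3,   3,   0]
  [  0,  -6, -18]
  [  0,   0,   0]

No row of the form [0 0 | nonzero], so the system is consistent. Back-substitution gives c₁ = 3, c₂ = 3: w = (3)·v₁ + (3)·v₂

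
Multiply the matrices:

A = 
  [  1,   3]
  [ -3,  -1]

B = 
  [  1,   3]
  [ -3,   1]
A is 2×2 and B is 2×2, so AB is 2×2. Each entry is (row of A)·(column of B):
AB[1,1] = (1)(1) + (3)(-3) = -8
AB[1,2] = (1)(3) + (3)(1) = 6
AB[2,1] = (-3)(1) + (-1)(-3) = 0
AB[2,2] = (-3)(3) + (-1)(1) = -10

AB = 
  [ -8,   6]
  [  0, -10]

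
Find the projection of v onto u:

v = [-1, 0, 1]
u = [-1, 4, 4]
v·u = (-1)(-1) + (0)(4) + (1)(4) = 5
u·u = (-1)² + (4)² + (4)² = 33
proj_u(v) = (v·u / u·u) × u = (5/33) × u

proj_u(v) = [-5/33, 20/33, 20/33]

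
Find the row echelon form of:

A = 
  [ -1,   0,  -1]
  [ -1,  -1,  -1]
Row operations:
R2 → R2 - (1)·R1

Resulting echelon form:
REF = 
  [ -1,   0,  -1]
  [  0,  -1,   0]

Rank = 2 (number of non-zero pivot rows).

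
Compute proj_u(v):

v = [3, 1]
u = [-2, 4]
v·u = (3)(-2) + (1)(4) = -2
u·u = (-2)² + (4)² = 20
proj_u(v) = (v·u / u·u) × u = (-2/20) × u = (-1/10) × u

proj_u(v) = [1/5, -2/5]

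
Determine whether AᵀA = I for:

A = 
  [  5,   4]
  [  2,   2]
No

AᵀA = 
  [ 29,  24]
  [ 24,  20]
≠ I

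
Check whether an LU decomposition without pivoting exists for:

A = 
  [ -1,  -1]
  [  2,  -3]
Yes.
A[1,1] = -1 ≠ 0, so Gaussian elimination proceeds without a row swap: multiplier ℓ₂₁ = (2)/(-1) = -2, and U[2,2] = -3 - (-2)(-1) = -5.
L = 
  [  1,   0]
  [ -2,   1]
U = 
  [ -1,  -1]
  [  0,  -5]
Check row 2 of LU: [(-2)(-1), (-2)(-1) + (-5)] = [2, -3] = row 2 of A ✓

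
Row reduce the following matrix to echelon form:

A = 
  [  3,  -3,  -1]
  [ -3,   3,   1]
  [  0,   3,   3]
Row operations:
R2 → R2 + (1)·R1
Swap R2 ↔ R3

Resulting echelon form:
REF = 
  [  3,  -3,  -1]
  [  0,   3,   3]
  [  0,   0,   0]

Rank = 2 (number of non-zero pivot rows).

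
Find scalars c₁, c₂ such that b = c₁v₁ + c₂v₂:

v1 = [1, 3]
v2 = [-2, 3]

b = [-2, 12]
c1 = 2, c2 = 2

b = 2·v1 + 2·v2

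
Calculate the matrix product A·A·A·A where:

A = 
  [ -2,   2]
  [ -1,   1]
A² = A·A:
A²[1,1] = (-2)(-2) + (2)(-1) = 2
A²[1,2] = (-2)(2) + (2)(1) = -2
A²[2,1] = (-1)(-2) + (1)(-1) = 1
A²[2,2] = (-1)(2) + (1)(1) = -1
A² = 
  [  2,  -2]
  [  1,  -1]

A^3 = A^2·A:
A^3[1,1] = (2)(-2) + (-2)(-1) = -2
A^3[1,2] = (2)(2) + (-2)(1) = 2
A^3[2,1] = (1)(-2) + (-1)(-1) = -1
A^3[2,2] = (1)(2) + (-1)(1) = 1
A^3 = 
  [ -2,   2]
  [ -1,   1]

A^4 = A^3·A:
A^4[1,1] = (-2)(-2) + (2)(-1) = 2
A^4[1,2] = (-2)(2) + (2)(1) = -2
A^4[2,1] = (-1)(-2) + (1)(-1) = 1
A^4[2,2] = (-1)(2) + (1)(1) = -1
A^4 = 
  [  2,  -2]
  [  1,  -1]

Therefore
A^4 = 
  [  2,  -2]
  [  1,  -1]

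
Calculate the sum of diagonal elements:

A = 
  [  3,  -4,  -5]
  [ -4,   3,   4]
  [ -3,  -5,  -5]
1

tr(A) = 3 + 3 + -5 = 1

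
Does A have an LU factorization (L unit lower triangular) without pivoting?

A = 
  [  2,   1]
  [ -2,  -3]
Yes.
A[1,1] = 2 ≠ 0, so Gaussian elimination proceeds without a row swap: multiplier ℓ₂₁ = (-2)/(2) = -1, and U[2,2] = -3 - (-1)(1) = -2.
L = 
  [  1,   0]
  [ -1,   1]
U = 
  [  2,   1]
  [  0,  -2]
Check row 2 of LU: [(-1)(2), (-1)(1) + (-2)] = [-2, -3] = row 2 of A ✓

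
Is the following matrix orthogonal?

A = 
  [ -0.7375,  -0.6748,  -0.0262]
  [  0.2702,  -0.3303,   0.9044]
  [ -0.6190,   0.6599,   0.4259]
Yes

AᵀA = 
  [  1.0001,  -0.0001,   0.0001]
  [ -0.0001,   0.9999,   0]
  [  0.0001,   0,   1]
≈ I (equal to I up to the 4-dp rounding of the entries)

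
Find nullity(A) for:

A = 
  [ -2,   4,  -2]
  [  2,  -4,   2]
nullity(A) = 2

Row reduce:
R2 → R2 + (1)·R1
REF = 
  [ -2,   4,  -2]
  [  0,   0,   0]
Pivot columns: 1 → 1 pivot.
rank(A) = 1, so nullity(A) = 3 - 1 = 2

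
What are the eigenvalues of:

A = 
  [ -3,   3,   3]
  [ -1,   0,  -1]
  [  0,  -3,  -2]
Characteristic polynomial: det(λI - A) = λ³ + 5λ² + 6λ - 12
Testing integer divisors of the constant term: p(1) = 0, so (λ - 1) is a factor:
p(λ) = (λ - 1)(λ² + 6λ + 12)
λ² + 6λ + 12 = 0  ⇒  λ = (-6 ± √((6)² - 4·(12)))/2 = (-6 ± √(-12))/2
  = -3 + i√3,  -3 - i√3

λ = 1, -3 + i√3, -3 - i√3  (≈ 1, -3 + 1.732i, -3 - 1.732i)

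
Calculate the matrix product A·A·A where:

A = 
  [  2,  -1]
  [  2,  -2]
A^3 = 
  [  4,  -2]
  [  4,  -4]

A² = A·A:
A²[1,1] = (2)(2) + (-1)(2) = 2
A²[1,2] = (2)(-1) + (-1)(-2) = 0
A²[2,1] = (2)(2) + (-2)(2) = 0
A²[2,2] = (2)(-1) + (-2)(-2) = 2
A² = 
  [  2,   0]
  [  0,   2]

A^3 = A^2·A:
A^3[1,1] = (2)(2) + (0)(2) = 4
A^3[1,2] = (2)(-1) + (0)(-2) = -2
A^3[2,1] = (0)(2) + (2)(2) = 4
A^3[2,2] = (0)(-1) + (2)(-2) = -4
A^3 = 
  [  4,  -2]
  [  4,  -4]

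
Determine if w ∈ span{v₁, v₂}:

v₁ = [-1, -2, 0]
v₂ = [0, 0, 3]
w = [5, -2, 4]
No

Form the augmented matrix and row-reduce:
[v₁|v₂|w] = 
  [ -1,   0,   5]
  [ -2,   0,  -2]
  [  0,   3,   4]
R2 → R2 - (2)·R1
Swap R2 ↔ R3
REF = 
  [ -1,   0,   5]
  [  0,   3,   4]
  [  0,   0, -12]

Row 3 reads [0 0 | -12], i.e. 0 = -12, so the system is inconsistent and w ∉ span{v₁, v₂}.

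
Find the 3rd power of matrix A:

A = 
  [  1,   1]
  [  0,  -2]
A² = A·A:
A²[1,1] = (1)(1) + (1)(0) = 1
A²[1,2] = (1)(1) + (1)(-2) = -1
A²[2,1] = (0)(1) + (-2)(0) = 0
A²[2,2] = (0)(1) + (-2)(-2) = 4
A² = 
  [  1,  -1]
  [  0,   4]

A^3 = A^2·A:
A^3[1,1] = (1)(1) + (-1)(0) = 1
A^3[1,2] = (1)(1) + (-1)(-2) = 3
A^3[2,1] = (0)(1) + (4)(0) = 0
A^3[2,2] = (0)(1) + (4)(-2) = -8
A^3 = 
  [  1,   3]
  [  0,  -8]

Therefore
A^3 = 
  [  1,   3]
  [  0,  -8]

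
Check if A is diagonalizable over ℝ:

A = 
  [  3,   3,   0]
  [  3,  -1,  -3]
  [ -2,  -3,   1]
Yes

Characteristic polynomial: det(λI - A) = λ³ - 3λ² - 19λ + 21
Testing integer divisors of the constant term: p(1) = 0, so (λ - 1) is a factor:
p(λ) = (λ - 1)(λ² - 2λ - 21)
λ² - 2λ - 21 = 0  ⇒  λ = (2 ± √((-2)² - 4·(-21)))/2 = (2 ± √(88))/2
  = 1 + √22,  1 - √22
Eigenvalues: 1, 1 + √22, 1 - √22  (≈ 1, 5.69, -3.69)
The two irrational eigenvalues are distinct (simple), so each has alg. mult. = geom. mult. = 1.
λ=1: alg. mult. = 1, geom. mult. = 3 - rank(A - (1)I) = 3 - 2 = 1
Sum of geometric multiplicities equals n, so A has n independent eigenvectors.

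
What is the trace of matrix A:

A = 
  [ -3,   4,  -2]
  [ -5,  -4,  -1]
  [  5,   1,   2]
-5

tr(A) = -3 + -4 + 2 = -5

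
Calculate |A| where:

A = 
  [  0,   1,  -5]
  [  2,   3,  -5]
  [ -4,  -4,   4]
-8

Cofactor expansion along row 1:
det(A) = (0)·((3)(4) - (-5)(-4)) - (1)·((2)(4) - (-5)(-4)) + (-5)·((2)(-4) - (3)(-4))
  = (0)(-8) - (1)(-12) + (-5)(4)
  = -8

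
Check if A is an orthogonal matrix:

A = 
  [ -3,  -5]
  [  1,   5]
No

AᵀA = 
  [ 10,  20]
  [ 20,  50]
≠ I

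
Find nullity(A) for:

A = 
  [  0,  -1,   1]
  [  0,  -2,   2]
nullity(A) = 2

Row reduce:
R2 → R2 - (2)·R1
REF = 
  [  0,  -1,   1]
  [  0,   0,   0]
Pivot columns: 2 → 1 pivot.
rank(A) = 1, so nullity(A) = 3 - 1 = 2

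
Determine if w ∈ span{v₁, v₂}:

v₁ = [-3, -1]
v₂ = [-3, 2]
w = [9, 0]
Yes

Form the augmented matrix and row-reduce:
[v₁|v₂|w] = 
  [ -3,  -3,   9]
  [ -1,   2,   0]
R2 → R2 - (1/3)·R1
REF = 
  [ -3,  -3,   9]
  [  0,   3,  -3]

No row of the form [0 0 | nonzero], so the system is consistent. Back-substitution gives c₁ = -2, c₂ = -1: w = (-2)·v₁ + (-1)·v₂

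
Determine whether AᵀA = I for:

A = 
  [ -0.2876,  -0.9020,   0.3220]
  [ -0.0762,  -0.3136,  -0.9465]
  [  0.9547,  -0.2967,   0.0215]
Yes

AᵀA = 
  [  1,   0.0001,   0]
  [  0.0001,   1,   0]
  [  0,   0,   1]
≈ I (equal to I up to the 4-dp rounding of the entries)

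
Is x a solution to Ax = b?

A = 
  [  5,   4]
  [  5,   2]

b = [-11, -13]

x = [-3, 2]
No

Ax = [-7, -11] ≠ b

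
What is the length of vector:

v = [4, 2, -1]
4.583

||v||₂ = √((4)² + (2)² + (-1)²) = √21 = 4.583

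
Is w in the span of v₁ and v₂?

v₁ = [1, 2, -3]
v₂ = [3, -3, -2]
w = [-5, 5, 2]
No

Form the augmented matrix and row-reduce:
[v₁|v₂|w] = 
  [  1,   3,  -5]
  [  2,  -3,   5]
  [ -3,  -2,   2]
R2 → R2 - (2)·R1
R3 → R3 + (3)·R1
R3 → R3 + (7/9)·R2
REF = 
  [   1,    3,   -5]
  [   0,   -9,   15]
  [   0,    0, -4/3]

Row 3 reads [0 0 | -4/3], i.e. 0 = -4/3, so the system is inconsistent and w ∉ span{v₁, v₂}.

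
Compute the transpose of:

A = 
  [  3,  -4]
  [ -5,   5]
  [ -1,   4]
Aᵀ = 
  [  3,  -5,  -1]
  [ -4,   5,   4]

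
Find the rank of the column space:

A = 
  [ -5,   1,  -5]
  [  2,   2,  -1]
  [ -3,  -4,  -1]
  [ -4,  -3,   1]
Row reduce:
R2 → R2 + (2/5)·R1
R3 → R3 - (3/5)·R1
R4 → R4 - (4/5)·R1
R3 → R3 + (23/12)·R2
R4 → R4 + (19/12)·R2
R4 → R4 + (1/15)·R3
REF = 
  [   -5,     1,    -5]
  [    0,  12/5,    -3]
  [    0,     0, -15/4]
  [    0,     0,     0]
Pivot columns: 1, 2, 3 → 3 pivots.
dim(Col(A)) = number of pivot columns = 3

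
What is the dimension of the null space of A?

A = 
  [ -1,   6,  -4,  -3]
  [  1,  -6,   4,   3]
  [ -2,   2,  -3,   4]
nullity(A) = 2

Row reduce:
R2 → R2 + (1)·R1
R3 → R3 - (2)·R1
Swap R2 ↔ R3
REF = 
  [ -1,   6,  -4,  -3]
  [  0, -10,   5,  10]
  [  0,   0,   0,   0]
Pivot columns: 1, 2 → 2 pivots.
rank(A) = 2, so nullity(A) = 4 - 2 = 2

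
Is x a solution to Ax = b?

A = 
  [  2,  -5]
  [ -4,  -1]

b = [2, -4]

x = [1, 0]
Yes

Ax = [2, -4] = b ✓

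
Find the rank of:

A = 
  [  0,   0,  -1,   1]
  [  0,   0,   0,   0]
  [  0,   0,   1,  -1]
rank(A) = 1

Row reduce:
R3 → R3 + (1)·R1
REF = 
  [  0,   0,  -1,   1]
  [  0,   0,   0,   0]
  [  0,   0,   0,   0]
Pivot columns: 3 → 1 pivot.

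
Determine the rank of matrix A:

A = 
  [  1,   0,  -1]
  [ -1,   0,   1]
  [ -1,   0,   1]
rank(A) = 1

Row reduce:
R2 → R2 + (1)·R1
R3 → R3 + (1)·R1
REF = 
  [  1,   0,  -1]
  [  0,   0,   0]
  [  0,   0,   0]
Pivot columns: 1 → 1 pivot.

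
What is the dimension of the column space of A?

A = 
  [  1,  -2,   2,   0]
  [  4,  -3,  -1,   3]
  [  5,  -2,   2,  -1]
dim(Col(A)) = 3

Row reduce:
R2 → R2 - (4)·R1
R3 → R3 - (5)·R1
R3 → R3 - (8/5)·R2
REF = 
  [    1,    -2,     2,     0]
  [    0,     5,    -9,     3]
  [    0,     0,  32/5, -29/5]
Pivot columns: 1, 2, 3 → 3 pivots.
dim(Col(A)) = number of pivot columns = 3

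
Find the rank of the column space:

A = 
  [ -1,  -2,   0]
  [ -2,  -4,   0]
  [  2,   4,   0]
Row reduce:
R2 → R2 - (2)·R1
R3 → R3 + (2)·R1
REF = 
  [ -1,  -2,   0]
  [  0,   0,   0]
  [  0,   0,   0]
Pivot columns: 1 → 1 pivot.
dim(Col(A)) = number of pivot columns = 1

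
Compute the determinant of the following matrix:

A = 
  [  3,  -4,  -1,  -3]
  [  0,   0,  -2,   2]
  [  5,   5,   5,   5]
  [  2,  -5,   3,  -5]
280

Cofactor expansion along row 1: det(A) = a₁₁M₁₁ - a₁₂M₁₂ + a₁₃M₁₃ - a₁₄M₁₄

M₁₁ = det[[0, -2, 2]; [5, 5, 5]; [-5, 3, -5]]
  = (0)·((5)(-5) - (5)(3)) - (-2)·((5)(-5) - (5)(-5)) + (2)·((5)(3) - (5)(-5))
  = (0)(-40) - (-2)(0) + (2)(40)
  = 80
M₁₂ = det[[0, -2, 2]; [5, 5, 5]; [2, 3, -5]]
  = (0)·((5)(-5) - (5)(3)) - (-2)·((5)(-5) - (5)(2)) + (2)·((5)(3) - (5)(2))
  = (0)(-40) - (-2)(-35) + (2)(5)
  = -60
M₁₃ = det[[0, 0, 2]; [5, 5, 5]; [2, -5, -5]]
  = (0)·((5)(-5) - (5)(-5)) - (0)·((5)(-5) - (5)(2)) + (2)·((5)(-5) - (5)(2))
  = (0)(0) - (0)(-35) + (2)(-35)
  = -70
M₁₄ = det[[0, 0, -2]; [5, 5, 5]; [2, -5, 3]]
  = (0)·((5)(3) - (5)(-5)) - (0)·((5)(3) - (5)(2)) + (-2)·((5)(-5) - (5)(2))
  = (0)(40) - (0)(5) + (-2)(-35)
  = 70

det(A) = (3)(80) - (-4)(-60) + (-1)(-70) - (-3)(70) = 280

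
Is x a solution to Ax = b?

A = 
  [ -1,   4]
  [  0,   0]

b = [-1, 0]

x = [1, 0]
Yes

Ax = [-1, 0] = b ✓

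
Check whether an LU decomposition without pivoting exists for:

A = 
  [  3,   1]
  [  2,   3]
Yes.
A[1,1] = 3 ≠ 0, so Gaussian elimination proceeds without a row swap: multiplier ℓ₂₁ = (2)/(3) = 2/3, and U[2,2] = 3 - (2/3)(1) = 7/3.
L = 
  [  1,   0]
  [2/3,   1]
U = 
  [  3,   1]
  [  0, 7/3]
Check row 2 of LU: [(2/3)(3), (2/3)(1) + (7/3)] = [2, 3] = row 2 of A ✓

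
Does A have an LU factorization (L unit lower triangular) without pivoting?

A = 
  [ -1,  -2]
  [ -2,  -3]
Yes.
A[1,1] = -1 ≠ 0, so Gaussian elimination proceeds without a row swap: multiplier ℓ₂₁ = (-2)/(-1) = 2, and U[2,2] = -3 - (2)(-2) = 1.
L = 
  [  1,   0]
  [  2,   1]
U = 
  [ -1,  -2]
  [  0,   1]
Check row 2 of LU: [(2)(-1), (2)(-2) + 1] = [-2, -3] = row 2 of A ✓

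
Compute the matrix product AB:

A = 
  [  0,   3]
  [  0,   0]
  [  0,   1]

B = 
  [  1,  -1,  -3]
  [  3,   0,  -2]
A is 3×2 and B is 2×3, so AB is 3×3. Each entry is (row of A)·(column of B):
AB[1,1] = (0)(1) + (3)(3) = 9
AB[1,2] = (0)(-1) + (3)(0) = 0
AB[1,3] = (0)(-3) + (3)(-2) = -6
AB[2,1] = (0)(1) + (0)(3) = 0
AB[2,2] = (0)(-1) + (0)(0) = 0
AB[2,3] = (0)(-3) + (0)(-2) = 0
AB[3,1] = (0)(1) + (1)(3) = 3
AB[3,2] = (0)(-1) + (1)(0) = 0
AB[3,3] = (0)(-3) + (1)(-2) = -2

AB = 
  [  9,   0,  -6]
  [  0,   0,   0]
  [  3,   0,  -2]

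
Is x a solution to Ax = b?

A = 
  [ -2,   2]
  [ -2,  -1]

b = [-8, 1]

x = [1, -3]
Yes

Ax = [-8, 1] = b ✓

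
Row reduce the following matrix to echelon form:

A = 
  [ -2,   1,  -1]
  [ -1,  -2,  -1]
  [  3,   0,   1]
Row operations:
R2 → R2 - (1/2)·R1
R3 → R3 + (3/2)·R1
R3 → R3 + (3/5)·R2

Resulting echelon form:
REF = 
  [  -2,    1,   -1]
  [   0, -5/2, -1/2]
  [   0,    0, -4/5]

Rank = 3 (number of non-zero pivot rows).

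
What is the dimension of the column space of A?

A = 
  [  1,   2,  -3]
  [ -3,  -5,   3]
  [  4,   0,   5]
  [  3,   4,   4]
dim(Col(A)) = 3

Row reduce:
R2 → R2 + (3)·R1
R3 → R3 - (4)·R1
R4 → R4 - (3)·R1
R3 → R3 + (8)·R2
R4 → R4 + (2)·R2
R4 → R4 + (1/31)·R3
REF = 
  [  1,   2,  -3]
  [  0,   1,  -6]
  [  0,   0, -31]
  [  0,   0,   0]
Pivot columns: 1, 2, 3 → 3 pivots.
dim(Col(A)) = number of pivot columns = 3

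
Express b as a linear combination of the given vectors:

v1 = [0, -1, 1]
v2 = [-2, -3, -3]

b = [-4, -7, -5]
c1 = 1, c2 = 2

b = 1·v1 + 2·v2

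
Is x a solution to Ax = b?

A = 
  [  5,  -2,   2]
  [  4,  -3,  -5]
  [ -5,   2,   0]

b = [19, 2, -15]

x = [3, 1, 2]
No

Ax = [17, -1, -13] ≠ b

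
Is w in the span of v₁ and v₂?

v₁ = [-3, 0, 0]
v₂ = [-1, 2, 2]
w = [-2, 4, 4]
Yes

Form the augmented matrix and row-reduce:
[v₁|v₂|w] = 
  [ -3,  -1,  -2]
  [  0,   2,   4]
  [  0,   2,   4]
R3 → R3 - (1)·R2
REF = 
  [ -3,  -1,  -2]
  [  0,   2,   4]
  [  0,   0,   0]

No row of the form [0 0 | nonzero], so the system is consistent. Back-substitution gives c₁ = 0, c₂ = 2: w = (0)·v₁ + (2)·v₂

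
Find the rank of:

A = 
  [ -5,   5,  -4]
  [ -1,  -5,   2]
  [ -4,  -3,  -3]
Row reduce:
R2 → R2 - (1/5)·R1
R3 → R3 - (4/5)·R1
R3 → R3 - (7/6)·R2
REF = 
  [    -5,      5,     -4]
  [     0,     -6,   14/5]
  [     0,      0, -46/15]
Pivot columns: 1, 2, 3 → 3 pivots.

rank(A) = 3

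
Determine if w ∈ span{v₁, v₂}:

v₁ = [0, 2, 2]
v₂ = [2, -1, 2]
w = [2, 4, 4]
No

Form the augmented matrix and row-reduce:
[v₁|v₂|w] = 
  [  0,   2,   2]
  [  2,  -1,   4]
  [  2,   2,   4]
Swap R1 ↔ R2
R3 → R3 - (1)·R1
R3 → R3 - (3/2)·R2
REF = 
  [  2,  -1,   4]
  [  0,   2,   2]
  [  0,   0,  -3]

Row 3 reads [0 0 | -3], i.e. 0 = -3, so the system is inconsistent and w ∉ span{v₁, v₂}.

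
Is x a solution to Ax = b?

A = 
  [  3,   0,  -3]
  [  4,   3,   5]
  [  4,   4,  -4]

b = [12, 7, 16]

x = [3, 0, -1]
Yes

Ax = [12, 7, 16] = b ✓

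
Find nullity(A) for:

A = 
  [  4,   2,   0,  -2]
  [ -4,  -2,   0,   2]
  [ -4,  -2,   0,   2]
nullity(A) = 3

Row reduce:
R2 → R2 + (1)·R1
R3 → R3 + (1)·R1
REF = 
  [  4,   2,   0,  -2]
  [  0,   0,   0,   0]
  [  0,   0,   0,   0]
Pivot columns: 1 → 1 pivot.
rank(A) = 1, so nullity(A) = 4 - 1 = 3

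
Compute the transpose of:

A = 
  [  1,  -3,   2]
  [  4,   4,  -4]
Aᵀ = 
  [  1,   4]
  [ -3,   4]
  [  2,  -4]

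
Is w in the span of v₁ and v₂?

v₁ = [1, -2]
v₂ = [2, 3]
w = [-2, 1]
Yes

Form the augmented matrix and row-reduce:
[v₁|v₂|w] = 
  [  1,   2,  -2]
  [ -2,   3,   1]
R2 → R2 + (2)·R1
REF = 
  [  1,   2,  -2]
  [  0,   7,  -3]

No row of the form [0 0 | nonzero], so the system is consistent. Back-substitution gives c₁ = -8/7, c₂ = -3/7: w = (-8/7)·v₁ + (-3/7)·v₂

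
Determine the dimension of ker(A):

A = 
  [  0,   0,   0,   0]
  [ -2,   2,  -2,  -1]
nullity(A) = 3

Row reduce:
Swap R1 ↔ R2
REF = 
  [ -2,   2,  -2,  -1]
  [  0,   0,   0,   0]
Pivot columns: 1 → 1 pivot.
rank(A) = 1, so nullity(A) = 4 - 1 = 3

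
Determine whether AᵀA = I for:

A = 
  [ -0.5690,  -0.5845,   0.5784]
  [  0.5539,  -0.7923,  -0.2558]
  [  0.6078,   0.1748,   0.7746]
Yes

AᵀA = 
  [  1,   0,   0]
  [  0,   0.9999,   0]
  [  0,   0,   1]
≈ I (equal to I up to the 4-dp rounding of the entries)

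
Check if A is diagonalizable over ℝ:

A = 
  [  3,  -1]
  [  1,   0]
Yes

tr(A) = 3, det(A) = 1
Characteristic polynomial: λ² - tr(A)λ + det(A) = λ² - 3λ + 1
λ² - 3λ + 1 = 0  ⇒  λ = (3 ± √((-3)² - 4·(1)))/2 = (3 ± √(5))/2
  = (3 + √5)/2,  (3 - √5)/2
Eigenvalues: (3 + √5)/2, (3 - √5)/2  (≈ 2.618, 0.382)
The two irrational eigenvalues are distinct (simple), so each has alg. mult. = geom. mult. = 1.
Sum of geometric multiplicities equals n, so A has n independent eigenvectors.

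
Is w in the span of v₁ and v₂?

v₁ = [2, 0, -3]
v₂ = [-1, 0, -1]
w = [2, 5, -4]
No

Form the augmented matrix and row-reduce:
[v₁|v₂|w] = 
  [  2,  -1,   2]
  [  0,   0,   5]
  [ -3,  -1,  -4]
R3 → R3 + (3/2)·R1
Swap R2 ↔ R3
REF = 
  [   2,   -1,    2]
  [   0, -5/2,   -1]
  [   0,    0,    5]

Row 3 reads [0 0 | 5], i.e. 0 = 5, so the system is inconsistent and w ∉ span{v₁, v₂}.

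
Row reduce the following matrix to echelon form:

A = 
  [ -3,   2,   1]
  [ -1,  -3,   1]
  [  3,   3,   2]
Row operations:
R2 → R2 - (1/3)·R1
R3 → R3 + (1)·R1
R3 → R3 + (15/11)·R2

Resulting echelon form:
REF = 
  [   -3,     2,     1]
  [    0, -11/3,   2/3]
  [    0,     0, 43/11]

Rank = 3 (number of non-zero pivot rows).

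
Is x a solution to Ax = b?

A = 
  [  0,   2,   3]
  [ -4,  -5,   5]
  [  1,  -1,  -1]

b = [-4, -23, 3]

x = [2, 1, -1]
No

Ax = [-1, -18, 2] ≠ b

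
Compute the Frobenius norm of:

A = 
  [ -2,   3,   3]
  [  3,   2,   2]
||A||_F = 6.245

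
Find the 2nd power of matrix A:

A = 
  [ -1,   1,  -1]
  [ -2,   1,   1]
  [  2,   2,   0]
A² = A·A:
A²[1,1] = (-1)(-1) + (1)(-2) + (-1)(2) = -3
A²[1,2] = (-1)(1) + (1)(1) + (-1)(2) = -2
A²[1,3] = (-1)(-1) + (1)(1) + (-1)(0) = 2
A²[2,1] = (-2)(-1) + (1)(-2) + (1)(2) = 2
A²[2,2] = (-2)(1) + (1)(1) + (1)(2) = 1
A²[2,3] = (-2)(-1) + (1)(1) + (1)(0) = 3
A²[3,1] = (2)(-1) + (2)(-2) + (0)(2) = -6
A²[3,2] = (2)(1) + (2)(1) + (0)(2) = 4
A²[3,3] = (2)(-1) + (2)(1) + (0)(0) = 0
A² = 
  [ -3,  -2,   2]
  [  2,   1,   3]
  [ -6,   4,   0]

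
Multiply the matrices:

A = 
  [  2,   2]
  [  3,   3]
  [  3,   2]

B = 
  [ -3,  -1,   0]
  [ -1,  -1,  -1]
A is 3×2 and B is 2×3, so AB is 3×3. Each entry is (row of A)·(column of B):
AB[1,1] = (2)(-3) + (2)(-1) = -8
AB[1,2] = (2)(-1) + (2)(-1) = -4
AB[1,3] = (2)(0) + (2)(-1) = -2
AB[2,1] = (3)(-3) + (3)(-1) = -12
AB[2,2] = (3)(-1) + (3)(-1) = -6
AB[2,3] = (3)(0) + (3)(-1) = -3
AB[3,1] = (3)(-3) + (2)(-1) = -11
AB[3,2] = (3)(-1) + (2)(-1) = -5
AB[3,3] = (3)(0) + (2)(-1) = -2

AB = 
  [ -8,  -4,  -2]
  [-12,  -6,  -3]
  [-11,  -5,  -2]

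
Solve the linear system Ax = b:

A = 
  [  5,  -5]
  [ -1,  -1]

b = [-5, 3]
Row reduce the augmented matrix [A|b]:
R2 → R2 + (1/5)·R1
REF = 
  [  5,  -5,  -5]
  [  0,  -2,   2]

Back-substitution:
x₂ = 2 / (-2) = -1
x₁ = (-5 - (-5)(-1)) / 5 = -2

x = [-2, -1]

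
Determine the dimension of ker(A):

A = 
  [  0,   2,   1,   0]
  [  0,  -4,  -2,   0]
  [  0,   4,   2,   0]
nullity(A) = 3

Row reduce:
R2 → R2 + (2)·R1
R3 → R3 - (2)·R1
REF = 
  [  0,   2,   1,   0]
  [  0,   0,   0,   0]
  [  0,   0,   0,   0]
Pivot columns: 2 → 1 pivot.
rank(A) = 1, so nullity(A) = 4 - 1 = 3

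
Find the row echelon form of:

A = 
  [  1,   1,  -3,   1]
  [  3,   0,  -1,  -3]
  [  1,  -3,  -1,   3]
Row operations:
R2 → R2 - (3)·R1
R3 → R3 - (1)·R1
R3 → R3 - (4/3)·R2

Resulting echelon form:
REF = 
  [    1,     1,    -3,     1]
  [    0,    -3,     8,    -6]
  [    0,     0, -26/3,    10]

Rank = 3 (number of non-zero pivot rows).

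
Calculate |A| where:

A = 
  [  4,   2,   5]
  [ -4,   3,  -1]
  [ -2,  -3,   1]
102

Cofactor expansion along row 1:
det(A) = (4)·((3)(1) - (-1)(-3)) - (2)·((-4)(1) - (-1)(-2)) + (5)·((-4)(-3) - (3)(-2))
  = (4)(0) - (2)(-6) + (5)(18)
  = 102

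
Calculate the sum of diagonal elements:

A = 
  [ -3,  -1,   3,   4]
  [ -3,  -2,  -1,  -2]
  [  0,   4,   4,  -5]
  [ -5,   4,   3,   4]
3

tr(A) = -3 + -2 + 4 + 4 = 3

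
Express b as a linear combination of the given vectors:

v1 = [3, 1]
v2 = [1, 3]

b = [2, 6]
c1 = 0, c2 = 2

b = 0·v1 + 2·v2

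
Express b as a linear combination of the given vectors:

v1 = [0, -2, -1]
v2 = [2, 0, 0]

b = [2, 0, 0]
c1 = 0, c2 = 1

b = 0·v1 + 1·v2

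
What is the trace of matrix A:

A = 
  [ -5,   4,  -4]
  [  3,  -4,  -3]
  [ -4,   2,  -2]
-11

tr(A) = -5 + -4 + -2 = -11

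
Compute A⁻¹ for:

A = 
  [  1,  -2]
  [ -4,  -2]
det(A) = (1)(-2) - (-2)(-4) = -10
For a 2×2 matrix, A⁻¹ = (1/det(A)) · [[d, -b], [-c, a]]
    = (-1/10) · [[-2, 2], [4, 1]]

A⁻¹ = 
  [  1/5,  -1/5]
  [ -2/5, -1/10]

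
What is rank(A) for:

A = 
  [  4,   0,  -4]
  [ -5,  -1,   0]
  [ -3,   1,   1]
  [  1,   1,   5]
rank(A) = 3

Row reduce:
R2 → R2 + (5/4)·R1
R3 → R3 + (3/4)·R1
R4 → R4 - (1/4)·R1
R3 → R3 + (1)·R2
R4 → R4 + (1)·R2
R4 → R4 + (1/7)·R3
REF = 
  [  4,   0,  -4]
  [  0,  -1,  -5]
  [  0,   0,  -7]
  [  0,   0,   0]
Pivot columns: 1, 2, 3 → 3 pivots.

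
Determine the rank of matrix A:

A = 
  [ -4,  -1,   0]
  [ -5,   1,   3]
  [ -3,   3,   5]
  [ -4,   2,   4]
rank(A) = 2

Row reduce:
R2 → R2 - (5/4)·R1
R3 → R3 - (3/4)·R1
R4 → R4 - (1)·R1
R3 → R3 - (5/3)·R2
R4 → R4 - (4/3)·R2
REF = 
  [ -4,  -1,   0]
  [  0, 9/4,   3]
  [  0,   0,   0]
  [  0,   0,   0]
Pivot columns: 1, 2 → 2 pivots.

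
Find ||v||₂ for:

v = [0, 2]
2

||v||₂ = √((0)² + (2)²) = √4 = 2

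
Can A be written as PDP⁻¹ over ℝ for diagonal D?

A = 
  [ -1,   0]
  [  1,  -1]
No

tr(A) = -2, det(A) = 1
Characteristic polynomial: λ² - tr(A)λ + det(A) = λ² + 2λ + 1
λ² + 2λ + 1 = (λ + 1)²
Eigenvalues: -1, -1
λ=-1: alg. mult. = 2, geom. mult. = 2 - rank(A - (-1)I) = 2 - 1 = 1
Sum of geometric multiplicities = 1 < n = 2, so there aren't enough independent eigenvectors.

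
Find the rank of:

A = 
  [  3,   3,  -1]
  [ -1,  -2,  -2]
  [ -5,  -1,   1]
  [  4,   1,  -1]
Row reduce:
R2 → R2 + (1/3)·R1
R3 → R3 + (5/3)·R1
R4 → R4 - (4/3)·R1
R3 → R3 + (4)·R2
R4 → R4 - (3)·R2
R4 → R4 + (11/15)·R3
REF = 
  [   3,    3,   -1]
  [   0,   -1, -7/3]
  [   0,    0,  -10]
  [   0,    0,    0]
Pivot columns: 1, 2, 3 → 3 pivots.

rank(A) = 3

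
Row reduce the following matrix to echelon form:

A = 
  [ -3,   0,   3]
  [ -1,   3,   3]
Row operations:
R2 → R2 - (1/3)·R1

Resulting echelon form:
REF = 
  [ -3,   0,   3]
  [  0,   3,   2]

Rank = 2 (number of non-zero pivot rows).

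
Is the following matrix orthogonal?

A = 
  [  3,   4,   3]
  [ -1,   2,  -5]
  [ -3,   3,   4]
No

AᵀA = 
  [ 19,   1,   2]
  [  1,  29,  14]
  [  2,  14,  50]
≠ I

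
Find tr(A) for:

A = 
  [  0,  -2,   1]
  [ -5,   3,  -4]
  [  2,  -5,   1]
4

tr(A) = 0 + 3 + 1 = 4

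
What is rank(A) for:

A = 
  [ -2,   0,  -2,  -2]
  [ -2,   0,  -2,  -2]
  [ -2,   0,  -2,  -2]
rank(A) = 1

Row reduce:
R2 → R2 - (1)·R1
R3 → R3 - (1)·R1
REF = 
  [ -2,   0,  -2,  -2]
  [  0,   0,   0,   0]
  [  0,   0,   0,   0]
Pivot columns: 1 → 1 pivot.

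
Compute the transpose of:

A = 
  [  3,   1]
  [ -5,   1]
Aᵀ = 
  [  3,  -5]
  [  1,   1]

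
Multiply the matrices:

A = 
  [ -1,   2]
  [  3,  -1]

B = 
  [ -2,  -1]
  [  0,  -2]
A is 2×2 and B is 2×2, so AB is 2×2. Each entry is (row of A)·(column of B):
AB[1,1] = (-1)(-2) + (2)(0) = 2
AB[1,2] = (-1)(-1) + (2)(-2) = -3
AB[2,1] = (3)(-2) + (-1)(0) = -6
AB[2,2] = (3)(-1) + (-1)(-2) = -1

AB = 
  [  2,  -3]
  [ -6,  -1]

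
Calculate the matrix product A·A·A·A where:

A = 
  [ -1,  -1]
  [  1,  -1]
A² = A·A:
A²[1,1] = (-1)(-1) + (-1)(1) = 0
A²[1,2] = (-1)(-1) + (-1)(-1) = 2
A²[2,1] = (1)(-1) + (-1)(1) = -2
A²[2,2] = (1)(-1) + (-1)(-1) = 0
A² = 
  [  0,   2]
  [ -2,   0]

A^3 = A^2·A:
A^3[1,1] = (0)(-1) + (2)(1) = 2
A^3[1,2] = (0)(-1) + (2)(-1) = -2
A^3[2,1] = (-2)(-1) + (0)(1) = 2
A^3[2,2] = (-2)(-1) + (0)(-1) = 2
A^3 = 
  [  2,  -2]
  [  2,   2]

A^4 = A^3·A:
A^4[1,1] = (2)(-1) + (-2)(1) = -4
A^4[1,2] = (2)(-1) + (-2)(-1) = 0
A^4[2,1] = (2)(-1) + (2)(1) = 0
A^4[2,2] = (2)(-1) + (2)(-1) = -4
A^4 = 
  [ -4,   0]
  [  0,  -4]

Therefore
A^4 = 
  [ -4,   0]
  [  0,  -4]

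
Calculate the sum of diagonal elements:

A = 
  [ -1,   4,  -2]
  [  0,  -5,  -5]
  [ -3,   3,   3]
-3

tr(A) = -1 + -5 + 3 = -3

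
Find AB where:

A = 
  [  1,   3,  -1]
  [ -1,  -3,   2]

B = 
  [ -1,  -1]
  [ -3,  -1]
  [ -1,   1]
A is 2×3 and B is 3×2, so AB is 2×2. Each entry is (row of A)·(column of B):
AB[1,1] = (1)(-1) + (3)(-3) + (-1)(-1) = -9
AB[1,2] = (1)(-1) + (3)(-1) + (-1)(1) = -5
AB[2,1] = (-1)(-1) + (-3)(-3) + (2)(-1) = 8
AB[2,2] = (-1)(-1) + (-3)(-1) + (2)(1) = 6

AB = 
  [ -9,  -5]
  [  8,   6]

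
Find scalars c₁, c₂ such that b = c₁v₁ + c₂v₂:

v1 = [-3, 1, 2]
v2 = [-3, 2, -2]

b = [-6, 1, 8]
c1 = 3, c2 = -1

b = 3·v1 + -1·v2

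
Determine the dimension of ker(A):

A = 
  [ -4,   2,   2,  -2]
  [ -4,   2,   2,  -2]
nullity(A) = 3

Row reduce:
R2 → R2 - (1)·R1
REF = 
  [ -4,   2,   2,  -2]
  [  0,   0,   0,   0]
Pivot columns: 1 → 1 pivot.
rank(A) = 1, so nullity(A) = 4 - 1 = 3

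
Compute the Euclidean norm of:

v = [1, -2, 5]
5.477

||v||₂ = √((1)² + (-2)² + (5)²) = √30 = 5.477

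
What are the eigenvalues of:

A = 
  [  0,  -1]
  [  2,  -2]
λ = -1 + i, -1 - i  (≈ -1 + 1i, -1 - 1i)

tr(A) = -2, det(A) = 2
Characteristic polynomial: λ² - tr(A)λ + det(A) = λ² + 2λ + 2
λ² + 2λ + 2 = 0  ⇒  λ = (-2 ± √((2)² - 4·(2)))/2 = (-2 ± √(-4))/2
  = -1 + i,  -1 - i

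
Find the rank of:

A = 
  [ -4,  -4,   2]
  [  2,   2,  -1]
Row reduce:
R2 → R2 + (1/2)·R1
REF = 
  [ -4,  -4,   2]
  [  0,   0,   0]
Pivot columns: 1 → 1 pivot.

rank(A) = 1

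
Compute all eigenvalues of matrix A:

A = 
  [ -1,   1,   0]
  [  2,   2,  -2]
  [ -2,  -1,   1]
Characteristic polynomial: det(λI - A) = λ³ - 2λ² - 5λ - 2
Testing integer divisors of the constant term: p(-1) = 0, so (λ + 1) is a factor:
p(λ) = (λ + 1)(λ² - 3λ - 2)
λ² - 3λ - 2 = 0  ⇒  λ = (3 ± √((-3)² - 4·(-2)))/2 = (3 ± √(17))/2
  = (3 + √17)/2,  (3 - √17)/2

λ = -1, (3 + √17)/2, (3 - √17)/2  (≈ -1, 3.562, -0.5616)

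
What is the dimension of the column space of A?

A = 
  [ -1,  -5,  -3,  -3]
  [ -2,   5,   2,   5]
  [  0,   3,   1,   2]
Row reduce:
R2 → R2 - (2)·R1
R3 → R3 - (1/5)·R2
REF = 
  [  -1,   -5,   -3,   -3]
  [   0,   15,    8,   11]
  [   0,    0, -3/5, -1/5]
Pivot columns: 1, 2, 3 → 3 pivots.
dim(Col(A)) = number of pivot columns = 3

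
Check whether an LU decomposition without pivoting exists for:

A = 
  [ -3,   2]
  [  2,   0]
Yes.
A[1,1] = -3 ≠ 0, so Gaussian elimination proceeds without a row swap: multiplier ℓ₂₁ = (2)/(-3) = -2/3, and U[2,2] = 0 - (-2/3)(2) = 4/3.
L = 
  [   1,    0]
  [-2/3,    1]
U = 
  [ -3,   2]
  [  0, 4/3]
Check row 2 of LU: [(-2/3)(-3), (-2/3)(2) + (4/3)] = [2, 0] = row 2 of A ✓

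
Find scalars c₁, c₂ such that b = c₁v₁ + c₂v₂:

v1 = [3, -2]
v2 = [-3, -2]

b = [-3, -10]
c1 = 2, c2 = 3

b = 2·v1 + 3·v2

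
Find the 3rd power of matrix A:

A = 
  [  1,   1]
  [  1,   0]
A^3 = 
  [  3,   2]
  [  2,   1]

A² = A·A:
A²[1,1] = (1)(1) + (1)(1) = 2
A²[1,2] = (1)(1) + (1)(0) = 1
A²[2,1] = (1)(1) + (0)(1) = 1
A²[2,2] = (1)(1) + (0)(0) = 1
A² = 
  [  2,   1]
  [  1,   1]

A^3 = A^2·A:
A^3[1,1] = (2)(1) + (1)(1) = 3
A^3[1,2] = (2)(1) + (1)(0) = 2
A^3[2,1] = (1)(1) + (1)(1) = 2
A^3[2,2] = (1)(1) + (1)(0) = 1
A^3 = 
  [  3,   2]
  [  2,   1]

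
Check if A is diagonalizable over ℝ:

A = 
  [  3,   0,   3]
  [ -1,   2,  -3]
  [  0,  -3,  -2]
Yes

Characteristic polynomial: det(λI - A) = λ³ - 3λ² - 13λ + 30
Testing integer divisors of the constant term: p(2) = 0, so (λ - 2) is a factor:
p(λ) = (λ - 2)(λ² - λ - 15)
λ² - λ - 15 = 0  ⇒  λ = (1 ± √((-1)² - 4·(-15)))/2 = (1 ± √(61))/2
  = (1 + √61)/2,  (1 - √61)/2
Eigenvalues: 2, (1 + √61)/2, (1 - √61)/2  (≈ 2, 4.405, -3.405)
The two irrational eigenvalues are distinct (simple), so each has alg. mult. = geom. mult. = 1.
λ=2: alg. mult. = 1, geom. mult. = 3 - rank(A - (2)I) = 3 - 2 = 1
Sum of geometric multiplicities equals n, so A has n independent eigenvectors.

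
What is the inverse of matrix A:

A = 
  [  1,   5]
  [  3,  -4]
det(A) = (1)(-4) - (5)(3) = -19
For a 2×2 matrix, A⁻¹ = (1/det(A)) · [[d, -b], [-c, a]]
    = (-1/19) · [[-4, -5], [-3, 1]]

A⁻¹ = 
  [ 4/19,  5/19]
  [ 3/19, -1/19]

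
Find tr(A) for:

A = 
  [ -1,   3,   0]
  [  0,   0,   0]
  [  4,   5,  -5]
-6

tr(A) = -1 + 0 + -5 = -6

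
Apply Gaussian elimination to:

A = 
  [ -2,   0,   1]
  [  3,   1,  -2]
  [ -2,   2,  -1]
Row operations:
R2 → R2 + (3/2)·R1
R3 → R3 - (1)·R1
R3 → R3 - (2)·R2

Resulting echelon form:
REF = 
  [  -2,    0,    1]
  [   0,    1, -1/2]
  [   0,    0,   -1]

Rank = 3 (number of non-zero pivot rows).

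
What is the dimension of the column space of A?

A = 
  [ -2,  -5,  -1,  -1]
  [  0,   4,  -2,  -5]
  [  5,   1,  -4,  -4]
dim(Col(A)) = 3

Row reduce:
R3 → R3 + (5/2)·R1
R3 → R3 + (23/8)·R2
REF = 
  [    -2,     -5,     -1,     -1]
  [     0,      4,     -2,     -5]
  [     0,      0,  -49/4, -167/8]
Pivot columns: 1, 2, 3 → 3 pivots.
dim(Col(A)) = number of pivot columns = 3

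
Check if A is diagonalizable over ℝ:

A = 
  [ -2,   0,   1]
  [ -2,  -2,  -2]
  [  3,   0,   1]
Yes

Characteristic polynomial: det(λI - A) = λ³ + 3λ² - 3λ - 10
Testing integer divisors of the constant term: p(-2) = 0, so (λ + 2) is a factor:
p(λ) = (λ + 2)(λ² + λ - 5)
λ² + λ - 5 = 0  ⇒  λ = (-1 ± √((1)² - 4·(-5)))/2 = (-1 ± √(21))/2
  = (-1 + √21)/2,  (-1 - √21)/2
Eigenvalues: -2, (-1 + √21)/2, (-1 - √21)/2  (≈ -2, 1.791, -2.791)
The two irrational eigenvalues are distinct (simple), so each has alg. mult. = geom. mult. = 1.
λ=-2: alg. mult. = 1, geom. mult. = 3 - rank(A - (-2)I) = 3 - 2 = 1
Sum of geometric multiplicities equals n, so A has n independent eigenvectors.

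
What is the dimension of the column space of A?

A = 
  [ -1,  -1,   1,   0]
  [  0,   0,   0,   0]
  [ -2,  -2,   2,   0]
Row reduce:
R3 → R3 - (2)·R1
REF = 
  [ -1,  -1,   1,   0]
  [  0,   0,   0,   0]
  [  0,   0,   0,   0]
Pivot columns: 1 → 1 pivot.
dim(Col(A)) = number of pivot columns = 1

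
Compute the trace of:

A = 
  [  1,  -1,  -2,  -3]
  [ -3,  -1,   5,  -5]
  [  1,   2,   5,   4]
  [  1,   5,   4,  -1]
4

tr(A) = 1 + -1 + 5 + -1 = 4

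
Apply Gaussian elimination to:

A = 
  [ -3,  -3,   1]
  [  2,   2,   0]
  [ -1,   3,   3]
Row operations:
R2 → R2 + (2/3)·R1
R3 → R3 - (1/3)·R1
Swap R2 ↔ R3

Resulting echelon form:
REF = 
  [ -3,  -3,   1]
  [  0,   4, 8/3]
  [  0,   0, 2/3]

Rank = 3 (number of non-zero pivot rows).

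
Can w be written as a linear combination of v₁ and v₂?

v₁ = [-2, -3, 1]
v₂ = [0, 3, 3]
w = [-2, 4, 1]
No

Form the augmented matrix and row-reduce:
[v₁|v₂|w] = 
  [ -2,   0,  -2]
  [ -3,   3,   4]
  [  1,   3,   1]
R2 → R2 - (3/2)·R1
R3 → R3 + (1/2)·R1
R3 → R3 - (1)·R2
REF = 
  [ -2,   0,  -2]
  [  0,   3,   7]
  [  0,   0,  -7]

Row 3 reads [0 0 | -7], i.e. 0 = -7, so the system is inconsistent and w ∉ span{v₁, v₂}.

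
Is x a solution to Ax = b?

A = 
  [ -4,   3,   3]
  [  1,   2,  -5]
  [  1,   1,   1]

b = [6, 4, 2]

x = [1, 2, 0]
No

Ax = [2, 5, 3] ≠ b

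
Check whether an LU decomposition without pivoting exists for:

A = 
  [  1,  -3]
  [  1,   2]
Yes.
A[1,1] = 1 ≠ 0, so Gaussian elimination proceeds without a row swap: multiplier ℓ₂₁ = (1)/(1) = 1, and U[2,2] = 2 - (1)(-3) = 5.
L = 
  [  1,   0]
  [  1,   1]
U = 
  [  1,  -3]
  [  0,   5]
Check row 2 of LU: [(1)(1), (1)(-3) + 5] = [1, 2] = row 2 of A ✓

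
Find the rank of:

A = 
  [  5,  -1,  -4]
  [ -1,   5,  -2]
rank(A) = 2

Row reduce:
R2 → R2 + (1/5)·R1
REF = 
  [    5,    -1,    -4]
  [    0,  24/5, -14/5]
Pivot columns: 1, 2 → 2 pivots.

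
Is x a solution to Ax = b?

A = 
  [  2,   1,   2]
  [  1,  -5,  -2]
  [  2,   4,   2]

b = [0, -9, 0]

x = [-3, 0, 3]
Yes

Ax = [0, -9, 0] = b ✓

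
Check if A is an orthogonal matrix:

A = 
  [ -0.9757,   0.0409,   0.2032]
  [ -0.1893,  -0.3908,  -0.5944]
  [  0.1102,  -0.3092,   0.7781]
No

AᵀA = 
  [  1,   0,   0]
  [  0,   0.2500,   0]
  [  0,   0,   1]
≠ I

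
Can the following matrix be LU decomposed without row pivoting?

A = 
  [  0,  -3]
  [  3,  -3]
No.
A[1,1] = 0 but A[2,1] = 3 ≠ 0. Any LU with L unit lower triangular has (LU)[1,1] = U[1,1] and (LU)[2,1] = L[2,1]·U[1,1]; matching A forces U[1,1] = 0, which then forces (LU)[2,1] = 0 ≠ 3. A row swap (pivoting) is required.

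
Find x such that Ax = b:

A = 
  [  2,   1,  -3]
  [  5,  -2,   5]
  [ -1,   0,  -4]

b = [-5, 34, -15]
Row reduce the augmented matrix [A|b]:
R2 → R2 - (5/2)·R1
R3 → R3 + (1/2)·R1
R3 → R3 + (1/9)·R2
REF = 
  [    2,     1,    -3,    -5]
  [    0,  -9/2,  25/2,  93/2]
  [    0,     0, -37/9, -37/3]

Back-substitution:
x₃ = (-37/3) / (-37/9) = 3
x₂ = (93/2 - (25/2)(3)) / (-9/2) = -2
x₁ = (-5 - (1)(-2) - (-3)(3)) / 2 = 3

x = [3, -2, 3]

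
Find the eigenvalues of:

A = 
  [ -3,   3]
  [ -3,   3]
tr(A) = 0, det(A) = 0
Characteristic polynomial: λ² - tr(A)λ + det(A) = λ²
λ² = λ²

λ = 0, 0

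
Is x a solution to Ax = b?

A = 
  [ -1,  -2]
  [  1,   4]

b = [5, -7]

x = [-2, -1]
No

Ax = [4, -6] ≠ b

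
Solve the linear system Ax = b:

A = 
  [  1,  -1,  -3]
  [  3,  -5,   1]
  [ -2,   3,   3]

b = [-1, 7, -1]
Row reduce the augmented matrix [A|b]:
R2 → R2 - (3)·R1
R3 → R3 + (2)·R1
R3 → R3 + (1/2)·R2
REF = 
  [  1,  -1,  -3,  -1]
  [  0,  -2,  10,  10]
  [  0,   0,   2,   2]

Back-substitution:
x₃ = 2 / 2 = 1
x₂ = (10 - (10)(1)) / (-2) = 0
x₁ = (-1 - (-1)(0) - (-3)(1)) / 1 = 2

x = [2, 0, 1]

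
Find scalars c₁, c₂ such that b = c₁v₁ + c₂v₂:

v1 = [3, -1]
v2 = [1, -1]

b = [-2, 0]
c1 = -1, c2 = 1

b = -1·v1 + 1·v2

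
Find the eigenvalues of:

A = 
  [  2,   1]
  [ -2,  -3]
tr(A) = -1, det(A) = -4
Characteristic polynomial: λ² - tr(A)λ + det(A) = λ² + λ - 4
λ² + λ - 4 = 0  ⇒  λ = (-1 ± √((1)² - 4·(-4)))/2 = (-1 ± √(17))/2
  = (-1 + √17)/2,  (-1 - √17)/2

λ = (-1 + √17)/2, (-1 - √17)/2  (≈ 1.562, -2.562)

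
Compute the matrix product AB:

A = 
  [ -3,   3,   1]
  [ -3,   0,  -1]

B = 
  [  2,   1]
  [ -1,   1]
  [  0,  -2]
AB = 
  [ -9,  -2]
  [ -6,  -1]

A is 2×3 and B is 3×2, so AB is 2×2. Each entry is (row of A)·(column of B):
AB[1,1] = (-3)(2) + (3)(-1) + (1)(0) = -9
AB[1,2] = (-3)(1) + (3)(1) + (1)(-2) = -2
AB[2,1] = (-3)(2) + (0)(-1) + (-1)(0) = -6
AB[2,2] = (-3)(1) + (0)(1) + (-1)(-2) = -1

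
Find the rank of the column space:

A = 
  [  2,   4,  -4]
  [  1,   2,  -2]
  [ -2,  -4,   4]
Row reduce:
R2 → R2 - (1/2)·R1
R3 → R3 + (1)·R1
REF = 
  [  2,   4,  -4]
  [  0,   0,   0]
  [  0,   0,   0]
Pivot columns: 1 → 1 pivot.
dim(Col(A)) = number of pivot columns = 1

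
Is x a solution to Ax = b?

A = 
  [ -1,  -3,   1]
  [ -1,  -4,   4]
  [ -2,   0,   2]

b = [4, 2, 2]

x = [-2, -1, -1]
Yes

Ax = [4, 2, 2] = b ✓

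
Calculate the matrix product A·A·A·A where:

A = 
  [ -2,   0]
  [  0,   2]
A² = A·A:
A²[1,1] = (-2)(-2) + (0)(0) = 4
A²[1,2] = (-2)(0) + (0)(2) = 0
A²[2,1] = (0)(-2) + (2)(0) = 0
A²[2,2] = (0)(0) + (2)(2) = 4
A² = 
  [  4,   0]
  [  0,   4]

A^3 = A^2·A:
A^3[1,1] = (4)(-2) + (0)(0) = -8
A^3[1,2] = (4)(0) + (0)(2) = 0
A^3[2,1] = (0)(-2) + (4)(0) = 0
A^3[2,2] = (0)(0) + (4)(2) = 8
A^3 = 
  [ -8,   0]
  [  0,   8]

A^4 = A^3·A:
A^4[1,1] = (-8)(-2) + (0)(0) = 16
A^4[1,2] = (-8)(0) + (0)(2) = 0
A^4[2,1] = (0)(-2) + (8)(0) = 0
A^4[2,2] = (0)(0) + (8)(2) = 16
A^4 = 
  [ 16,   0]
  [  0,  16]

Therefore
A^4 = 
  [ 16,   0]
  [  0,  16]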